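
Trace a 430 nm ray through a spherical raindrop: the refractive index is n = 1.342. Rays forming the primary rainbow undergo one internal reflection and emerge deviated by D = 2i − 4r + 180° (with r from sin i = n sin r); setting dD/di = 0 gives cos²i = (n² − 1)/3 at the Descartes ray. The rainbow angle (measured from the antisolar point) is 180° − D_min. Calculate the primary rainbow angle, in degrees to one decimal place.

40.8°

cos²i = (1.80096 − 1)/3 = 0.26699; i = arccos(0.51671) = 58.888°.
sin r = sin 58.888°/1.342 = 0.63797; r = 39.641°.
D_min = 2·58.888° − 4·39.641° + 180° = 139.213°.
Rainbow angle = 180° − D_min = 40.787°.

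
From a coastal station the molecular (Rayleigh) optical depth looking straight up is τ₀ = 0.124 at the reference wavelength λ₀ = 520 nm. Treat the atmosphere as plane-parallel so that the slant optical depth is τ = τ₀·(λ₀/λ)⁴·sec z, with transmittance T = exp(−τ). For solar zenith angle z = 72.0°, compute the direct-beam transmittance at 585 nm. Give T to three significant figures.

sec 72.0° = 3.2361.
τ = 0.124 × (520/585)⁴ × 3.2361 = 0.124 × 0.6243 × 3.2361 = 0.2505.
T = exp(−0.2505) = 0.7784.

0.778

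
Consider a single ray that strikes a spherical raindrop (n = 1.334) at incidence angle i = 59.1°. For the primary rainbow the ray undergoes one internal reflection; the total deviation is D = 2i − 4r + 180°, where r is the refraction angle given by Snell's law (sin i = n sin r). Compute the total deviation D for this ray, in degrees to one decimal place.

138.1°

sin r = sin 59.1° / 1.334 = 0.8581/1.334 = 0.6432; r = 40.03°.
D = 2·59.1° − 4·40.03° + 180° = 118.20° − 160.13° + 180° = 138.07°.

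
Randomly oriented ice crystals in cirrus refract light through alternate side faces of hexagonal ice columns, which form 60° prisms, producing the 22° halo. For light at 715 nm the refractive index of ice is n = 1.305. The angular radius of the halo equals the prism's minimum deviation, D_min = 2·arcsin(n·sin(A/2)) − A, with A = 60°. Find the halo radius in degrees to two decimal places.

21.46°

n·sin(A/2) = 1.305 × sin 30° = 1.305 × 0.5000 = 0.6525.
D_min = 2·arcsin(0.6525) − 60° = 2 × 40.730° − 60° = 21.461°.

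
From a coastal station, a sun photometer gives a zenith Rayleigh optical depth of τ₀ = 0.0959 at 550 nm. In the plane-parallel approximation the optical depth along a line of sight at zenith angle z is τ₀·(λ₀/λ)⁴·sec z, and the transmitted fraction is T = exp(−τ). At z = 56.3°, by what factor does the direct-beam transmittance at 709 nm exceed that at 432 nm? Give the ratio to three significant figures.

1.48

Airmass: sec 56.3° = 1.8023.
τ(709 nm) = 0.0959 × (550/709)⁴ × 1.8023 = 0.0959 × 0.3621 × 1.8023 = 0.0626.
τ(432 nm) = 0.0959 × (550/432)⁴ × 1.8023 = 0.0959 × 2.6273 × 1.8023 = 0.4541.
T(709)/T(432) = exp(τ_B − τ_A) = exp(0.3915) = 1.4792.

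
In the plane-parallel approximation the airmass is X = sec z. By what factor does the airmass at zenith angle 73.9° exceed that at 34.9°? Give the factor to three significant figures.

X(73.9°)/X(34.9°) = sec 73.9° / sec 34.9° = cos 34.9° / cos 73.9° = 0.8202/0.2773 = 2.9575.

2.96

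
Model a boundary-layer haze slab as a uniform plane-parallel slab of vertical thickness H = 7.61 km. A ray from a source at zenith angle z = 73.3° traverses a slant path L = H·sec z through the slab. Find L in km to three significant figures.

sec z = 1/cos 73.3° = 3.4799.
L = 7.61 × 3.4799 = 26.482 km.

26.5 km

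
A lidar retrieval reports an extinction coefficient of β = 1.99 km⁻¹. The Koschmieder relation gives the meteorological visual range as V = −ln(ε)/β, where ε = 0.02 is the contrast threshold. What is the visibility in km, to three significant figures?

V = −ln(0.02) / 1.99 = 3.912 / 1.99 = 1.9658 km.

1.97 km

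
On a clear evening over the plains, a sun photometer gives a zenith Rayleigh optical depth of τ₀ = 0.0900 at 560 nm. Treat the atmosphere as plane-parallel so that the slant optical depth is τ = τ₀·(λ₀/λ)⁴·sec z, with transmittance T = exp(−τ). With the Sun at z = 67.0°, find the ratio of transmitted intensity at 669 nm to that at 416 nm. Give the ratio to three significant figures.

1.90

Airmass: sec 67.0° = 2.5593.
τ(669 nm) = 0.0900 × (560/669)⁴ × 2.5593 = 0.0900 × 0.4910 × 2.5593 = 0.1131.
τ(416 nm) = 0.0900 × (560/416)⁴ × 2.5593 = 0.0900 × 3.2838 × 2.5593 = 0.7564.
T(669)/T(416) = exp(τ_B − τ_A) = exp(0.6433) = 1.9027.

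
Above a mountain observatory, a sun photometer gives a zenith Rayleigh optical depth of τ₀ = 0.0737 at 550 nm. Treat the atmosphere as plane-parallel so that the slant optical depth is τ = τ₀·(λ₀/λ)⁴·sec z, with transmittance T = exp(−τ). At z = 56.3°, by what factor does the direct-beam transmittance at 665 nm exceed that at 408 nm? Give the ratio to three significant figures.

Airmass: sec 56.3° = 1.8023.
τ(665 nm) = 0.0737 × (550/665)⁴ × 1.8023 = 0.0737 × 0.4679 × 1.8023 = 0.0622.
τ(408 nm) = 0.0737 × (550/408)⁴ × 1.8023 = 0.0737 × 3.3023 × 1.8023 = 0.4386.
T(665)/T(408) = exp(τ_B − τ_A) = exp(0.3765) = 1.4572.

1.46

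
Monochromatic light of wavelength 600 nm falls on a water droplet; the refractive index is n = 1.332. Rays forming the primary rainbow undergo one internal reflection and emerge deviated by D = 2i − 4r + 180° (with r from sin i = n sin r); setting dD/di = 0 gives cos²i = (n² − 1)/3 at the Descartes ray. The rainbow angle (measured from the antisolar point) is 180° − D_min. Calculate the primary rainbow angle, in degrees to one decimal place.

42.2°

cos²i = (1.77422 − 1)/3 = 0.25807; i = arccos(0.50801) = 59.469°.
sin r = sin 59.469°/1.332 = 0.64666; r = 40.290°.
D_min = 2·59.469° − 4·40.290° + 180° = 137.776°.
Rainbow angle = 180° − D_min = 42.224°.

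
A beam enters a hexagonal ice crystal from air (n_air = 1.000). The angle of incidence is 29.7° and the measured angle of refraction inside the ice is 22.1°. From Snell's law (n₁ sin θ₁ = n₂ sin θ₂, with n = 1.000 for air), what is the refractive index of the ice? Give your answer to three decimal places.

1.317

n = sin θ_i / sin θ_r = sin 29.7° / sin 22.1° = 0.4955 / 0.3762 = 1.3169.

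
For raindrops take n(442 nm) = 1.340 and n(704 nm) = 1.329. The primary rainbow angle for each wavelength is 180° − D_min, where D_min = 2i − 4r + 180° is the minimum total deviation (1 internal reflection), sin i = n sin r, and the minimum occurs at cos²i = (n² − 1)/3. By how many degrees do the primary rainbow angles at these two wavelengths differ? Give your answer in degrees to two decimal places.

At 442 nm (n = 1.340): cos²i = 0.26520 → i = 59.004°, r = 39.770°, D_min = 138.929°, rainbow angle = 41.071°.
At 704 nm (n = 1.329): cos²i = 0.25541 → i = 59.643°, r = 40.487°, D_min = 137.337°, rainbow angle = 42.663°.
Angular width = |41.071° − 42.663°| = 1.592°.

1.59°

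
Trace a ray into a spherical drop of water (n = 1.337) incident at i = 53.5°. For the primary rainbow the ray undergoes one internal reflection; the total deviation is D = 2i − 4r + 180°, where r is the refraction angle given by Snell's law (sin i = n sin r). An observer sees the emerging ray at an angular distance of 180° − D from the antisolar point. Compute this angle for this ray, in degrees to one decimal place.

sin r = sin 53.5° / 1.337 = 0.8039/1.337 = 0.6012; r = 36.96°.
D = 2·53.5° − 4·36.96° + 180° = 107.00° − 147.83° + 180° = 139.17°.
Angle from antisolar point = 180° − D = 40.83°.

40.8°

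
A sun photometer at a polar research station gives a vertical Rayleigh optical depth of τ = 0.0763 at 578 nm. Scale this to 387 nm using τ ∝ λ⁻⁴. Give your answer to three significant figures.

τ(387 nm) = τ(578 nm) × (578/387)⁴ = 0.0763 × (1.4935)⁴ = 0.0763 × 4.9759 = 0.3797.

0.380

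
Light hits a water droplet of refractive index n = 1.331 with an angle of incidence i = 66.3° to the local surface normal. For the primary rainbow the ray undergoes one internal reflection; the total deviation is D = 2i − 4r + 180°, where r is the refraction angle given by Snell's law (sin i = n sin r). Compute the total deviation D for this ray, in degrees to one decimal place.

138.7°

sin r = sin 66.3° / 1.331 = 0.9157/1.331 = 0.6880; r = 43.47°.
D = 2·66.3° − 4·43.47° + 180° = 132.60° − 173.87° + 180° = 138.73°.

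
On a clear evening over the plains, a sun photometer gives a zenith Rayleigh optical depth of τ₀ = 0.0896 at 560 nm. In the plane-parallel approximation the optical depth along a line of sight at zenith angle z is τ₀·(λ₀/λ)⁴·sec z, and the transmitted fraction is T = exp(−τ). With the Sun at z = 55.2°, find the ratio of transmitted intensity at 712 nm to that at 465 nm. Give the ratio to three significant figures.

1.31

Airmass: sec 55.2° = 1.7522.
τ(712 nm) = 0.0896 × (560/712)⁴ × 1.7522 = 0.0896 × 0.3827 × 1.7522 = 0.0601.
τ(465 nm) = 0.0896 × (560/465)⁴ × 1.7522 = 0.0896 × 2.1035 × 1.7522 = 0.3302.
T(712)/T(465) = exp(τ_B − τ_A) = exp(0.2702) = 1.3102.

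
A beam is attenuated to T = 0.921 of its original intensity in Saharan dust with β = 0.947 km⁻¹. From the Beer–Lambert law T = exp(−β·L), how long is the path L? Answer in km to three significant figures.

0.0869 km

Beer–Lambert: T = exp(−βL) ⇒ L = −ln(T)/β = −ln(0.921)/0.947 = 0.0823/0.947 = 0.0869 km.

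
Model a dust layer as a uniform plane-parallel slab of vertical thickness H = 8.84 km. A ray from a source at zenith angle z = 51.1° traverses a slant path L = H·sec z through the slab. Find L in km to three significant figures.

14.1 km

sec z = 1/cos 51.1° = 1.5925.
L = 8.84 × 1.5925 = 14.077 km.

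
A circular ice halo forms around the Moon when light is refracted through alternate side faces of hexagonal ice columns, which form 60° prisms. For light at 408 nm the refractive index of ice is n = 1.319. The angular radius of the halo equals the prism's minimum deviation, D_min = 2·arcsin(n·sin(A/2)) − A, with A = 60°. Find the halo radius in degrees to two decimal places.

22.52°

n·sin(A/2) = 1.319 × sin 30° = 1.319 × 0.5000 = 0.6595.
D_min = 2·arcsin(0.6595) − 60° = 2 × 41.262° − 60° = 22.524°.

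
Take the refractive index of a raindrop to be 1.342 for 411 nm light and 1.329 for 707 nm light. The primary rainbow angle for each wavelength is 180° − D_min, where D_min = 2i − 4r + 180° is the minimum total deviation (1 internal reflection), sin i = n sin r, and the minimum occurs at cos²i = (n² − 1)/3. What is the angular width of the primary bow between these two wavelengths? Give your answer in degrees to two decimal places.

At 411 nm (n = 1.342): cos²i = 0.26699 → i = 58.888°, r = 39.641°, D_min = 139.213°, rainbow angle = 40.787°.
At 707 nm (n = 1.329): cos²i = 0.25541 → i = 59.643°, r = 40.487°, D_min = 137.337°, rainbow angle = 42.663°.
Angular width = |40.787° − 42.663°| = 1.876°.

1.88°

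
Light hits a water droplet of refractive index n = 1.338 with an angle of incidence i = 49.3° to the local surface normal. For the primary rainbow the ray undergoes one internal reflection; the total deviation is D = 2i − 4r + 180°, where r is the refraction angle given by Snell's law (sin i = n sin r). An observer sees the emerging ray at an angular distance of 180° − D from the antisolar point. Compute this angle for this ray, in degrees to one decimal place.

39.5°

sin r = sin 49.3° / 1.338 = 0.7581/1.338 = 0.5666; r = 34.51°.
D = 2·49.3° − 4·34.51° + 180° = 98.60° − 138.06° + 180° = 140.54°.
Angle from antisolar point = 180° − D = 39.46°.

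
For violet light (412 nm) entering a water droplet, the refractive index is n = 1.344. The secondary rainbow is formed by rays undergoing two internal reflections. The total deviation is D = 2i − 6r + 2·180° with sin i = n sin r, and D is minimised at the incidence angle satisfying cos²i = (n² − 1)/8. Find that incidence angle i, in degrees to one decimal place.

cos²i = (1.344² − 1)/8 = (1.80634 − 1)/8 = 0.10079.
cos i = 0.31748, so i = 71.490°.

71.5°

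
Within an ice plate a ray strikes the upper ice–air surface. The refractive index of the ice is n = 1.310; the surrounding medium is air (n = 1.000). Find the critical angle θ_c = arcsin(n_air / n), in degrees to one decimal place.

sin θ_c = n_air / n = 1.000 / 1.310 = 0.7634.
θ_c = arcsin(0.7634) = 49.76°.

49.8°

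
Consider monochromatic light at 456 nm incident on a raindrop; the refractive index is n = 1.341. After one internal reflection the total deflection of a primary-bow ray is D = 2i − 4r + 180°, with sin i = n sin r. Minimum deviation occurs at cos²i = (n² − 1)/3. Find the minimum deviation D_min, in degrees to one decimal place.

139.1°

cos²i = (1.79828 − 1)/3 = 0.26609; i = arccos(0.51584) = 58.946°.
sin r = sin 58.946°/1.341 = 0.63884; r = 39.705°.
D_min = 2·58.946° − 4·39.705° + 180° = 139.071°.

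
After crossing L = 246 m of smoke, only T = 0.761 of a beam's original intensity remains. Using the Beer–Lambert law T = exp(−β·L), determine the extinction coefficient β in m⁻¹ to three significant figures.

Beer–Lambert: T = exp(−βL) ⇒ β = −ln(T)/L = −ln(0.761)/246 = 0.2731/246 = 0.00111 m⁻¹.

0.00111 m⁻¹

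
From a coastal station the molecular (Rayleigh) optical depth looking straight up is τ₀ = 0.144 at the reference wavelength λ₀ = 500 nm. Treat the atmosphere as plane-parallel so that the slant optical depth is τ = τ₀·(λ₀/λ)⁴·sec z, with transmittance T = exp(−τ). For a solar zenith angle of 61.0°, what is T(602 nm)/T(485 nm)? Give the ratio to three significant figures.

1.21

Airmass: sec 61.0° = 2.0627.
τ(602 nm) = 0.144 × (500/602)⁴ × 2.0627 = 0.144 × 0.4759 × 2.0627 = 0.1413.
τ(485 nm) = 0.144 × (500/485)⁴ × 2.0627 = 0.144 × 1.1296 × 2.0627 = 0.3355.
T(602)/T(485) = exp(τ_B − τ_A) = exp(0.1942) = 1.2143.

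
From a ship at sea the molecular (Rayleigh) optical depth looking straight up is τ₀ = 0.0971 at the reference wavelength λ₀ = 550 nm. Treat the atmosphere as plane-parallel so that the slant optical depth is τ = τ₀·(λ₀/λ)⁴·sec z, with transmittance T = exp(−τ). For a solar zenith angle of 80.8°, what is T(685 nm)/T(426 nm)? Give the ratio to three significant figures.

Airmass: sec 80.8° = 6.2546.
τ(685 nm) = 0.0971 × (550/685)⁴ × 6.2546 = 0.0971 × 0.4156 × 6.2546 = 0.2524.
τ(426 nm) = 0.0971 × (550/426)⁴ × 6.2546 = 0.0971 × 2.7785 × 6.2546 = 1.6875.
T(685)/T(426) = exp(τ_B − τ_A) = exp(1.4351) = 4.1999.

4.20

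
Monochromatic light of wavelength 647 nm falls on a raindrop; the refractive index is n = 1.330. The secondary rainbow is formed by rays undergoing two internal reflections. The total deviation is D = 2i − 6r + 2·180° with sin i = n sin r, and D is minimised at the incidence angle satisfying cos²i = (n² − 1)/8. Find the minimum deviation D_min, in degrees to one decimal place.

cos²i = (1.76890 − 1)/8 = 0.09611; i = arccos(0.31002) = 71.940°.
sin r = sin 71.940°/1.330 = 0.71483; r = 45.630°.
D_min = 2·71.940° − 6·45.630° + 360° = 230.101°.

230.1°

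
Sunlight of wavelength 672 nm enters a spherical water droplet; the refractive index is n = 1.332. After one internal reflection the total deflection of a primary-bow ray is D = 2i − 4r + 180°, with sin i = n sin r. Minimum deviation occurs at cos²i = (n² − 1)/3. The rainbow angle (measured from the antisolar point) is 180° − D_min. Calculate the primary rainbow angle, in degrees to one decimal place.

cos²i = (1.77422 − 1)/3 = 0.25807; i = arccos(0.50801) = 59.469°.
sin r = sin 59.469°/1.332 = 0.64666; r = 40.290°.
D_min = 2·59.469° − 4·40.290° + 180° = 137.776°.
Rainbow angle = 180° − D_min = 42.224°.

42.2°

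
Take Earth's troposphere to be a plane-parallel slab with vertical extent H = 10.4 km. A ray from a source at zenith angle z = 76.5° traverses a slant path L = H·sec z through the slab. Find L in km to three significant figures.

sec z = 1/cos 76.5° = 4.2837.
L = 10.4 × 4.2837 = 44.550 km.

44.6 km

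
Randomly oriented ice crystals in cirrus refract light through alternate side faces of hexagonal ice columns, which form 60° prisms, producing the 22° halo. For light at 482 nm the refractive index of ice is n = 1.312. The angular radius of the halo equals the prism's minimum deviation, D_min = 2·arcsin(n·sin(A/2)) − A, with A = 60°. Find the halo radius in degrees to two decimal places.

21.99°

n·sin(A/2) = 1.312 × sin 30° = 1.312 × 0.5000 = 0.6560.
D_min = 2·arcsin(0.6560) − 60° = 2 × 40.996° − 60° = 21.991°.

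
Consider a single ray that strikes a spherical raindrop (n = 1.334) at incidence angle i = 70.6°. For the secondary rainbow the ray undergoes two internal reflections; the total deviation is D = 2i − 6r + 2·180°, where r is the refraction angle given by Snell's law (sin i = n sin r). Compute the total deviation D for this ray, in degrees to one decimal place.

231.2°

sin r = sin 70.6° / 1.334 = 0.9432/1.334 = 0.7071; r = 45.00°.
D = 2·70.6° − 6·45.00° + 2·180° = 141.20° − 269.98° + 360° = 231.22°.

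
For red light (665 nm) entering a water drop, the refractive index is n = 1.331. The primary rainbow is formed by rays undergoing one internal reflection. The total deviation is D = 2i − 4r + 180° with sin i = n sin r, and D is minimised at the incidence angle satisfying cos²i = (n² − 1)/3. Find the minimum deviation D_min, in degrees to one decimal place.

137.6°

cos²i = (1.77156 − 1)/3 = 0.25719; i = arccos(0.50714) = 59.527°.
sin r = sin 59.527°/1.331 = 0.64753; r = 40.356°.
D_min = 2·59.527° − 4·40.356° + 180° = 137.630°.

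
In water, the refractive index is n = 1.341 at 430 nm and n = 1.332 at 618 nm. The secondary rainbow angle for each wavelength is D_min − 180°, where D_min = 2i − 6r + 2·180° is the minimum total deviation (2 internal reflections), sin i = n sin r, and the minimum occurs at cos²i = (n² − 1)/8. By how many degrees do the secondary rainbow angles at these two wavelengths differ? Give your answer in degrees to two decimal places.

2.34°

At 430 nm (n = 1.341): cos²i = 0.09979 → i = 71.586°, r = 45.034°, D_min = 232.966°, rainbow angle = 52.966°.
At 618 nm (n = 1.332): cos²i = 0.09678 → i = 71.875°, r = 45.520°, D_min = 230.628°, rainbow angle = 50.628°.
Angular width = |52.966° − 50.628°| = 2.337°.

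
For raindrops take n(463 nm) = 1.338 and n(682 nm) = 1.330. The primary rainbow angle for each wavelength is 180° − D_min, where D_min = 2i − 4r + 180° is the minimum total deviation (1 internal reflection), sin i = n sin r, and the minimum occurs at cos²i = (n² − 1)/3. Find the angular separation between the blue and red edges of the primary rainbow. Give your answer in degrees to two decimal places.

At 463 nm (n = 1.338): cos²i = 0.26341 → i = 59.120°, r = 39.899°, D_min = 138.643°, rainbow angle = 41.357°.
At 682 nm (n = 1.330): cos²i = 0.25630 → i = 59.585°, r = 40.422°, D_min = 137.484°, rainbow angle = 42.516°.
Angular width = |41.357° − 42.516°| = 1.160°.

1.16°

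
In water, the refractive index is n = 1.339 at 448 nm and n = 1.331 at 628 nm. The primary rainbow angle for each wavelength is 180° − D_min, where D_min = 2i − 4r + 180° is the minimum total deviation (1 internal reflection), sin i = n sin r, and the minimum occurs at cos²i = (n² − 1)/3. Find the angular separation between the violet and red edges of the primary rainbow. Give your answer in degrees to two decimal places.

At 448 nm (n = 1.339): cos²i = 0.26431 → i = 59.062°, r = 39.834°, D_min = 138.786°, rainbow angle = 41.214°.
At 628 nm (n = 1.331): cos²i = 0.25719 → i = 59.527°, r = 40.356°, D_min = 137.630°, rainbow angle = 42.370°.
Angular width = |41.214° − 42.370°| = 1.156°.

1.16°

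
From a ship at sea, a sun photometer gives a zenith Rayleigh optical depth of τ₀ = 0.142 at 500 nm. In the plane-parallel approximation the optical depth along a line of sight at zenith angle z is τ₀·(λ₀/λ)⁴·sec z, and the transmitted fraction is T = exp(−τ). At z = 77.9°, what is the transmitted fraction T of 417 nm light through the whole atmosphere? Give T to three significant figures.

sec 77.9° = 4.7706.
τ = 0.142 × (500/417)⁴ × 4.7706 = 0.142 × 2.0670 × 4.7706 = 1.4002.
T = exp(−1.4002) = 0.2465.

0.247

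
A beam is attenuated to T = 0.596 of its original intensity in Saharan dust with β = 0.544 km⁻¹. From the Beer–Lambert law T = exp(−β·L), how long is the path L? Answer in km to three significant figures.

Beer–Lambert: T = exp(−βL) ⇒ L = −ln(T)/β = −ln(0.596)/0.544 = 0.5175/0.544 = 0.9513 km.

0.951 km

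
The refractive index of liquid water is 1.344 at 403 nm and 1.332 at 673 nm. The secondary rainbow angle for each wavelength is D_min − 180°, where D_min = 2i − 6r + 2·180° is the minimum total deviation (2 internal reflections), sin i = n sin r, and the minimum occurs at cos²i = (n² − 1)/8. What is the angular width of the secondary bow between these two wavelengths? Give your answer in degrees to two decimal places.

3.10°

At 403 nm (n = 1.344): cos²i = 0.10079 → i = 71.490°, r = 44.874°, D_min = 233.733°, rainbow angle = 53.733°.
At 673 nm (n = 1.332): cos²i = 0.09678 → i = 71.875°, r = 45.520°, D_min = 230.628°, rainbow angle = 50.628°.
Angular width = |53.733° − 50.628°| = 3.104°.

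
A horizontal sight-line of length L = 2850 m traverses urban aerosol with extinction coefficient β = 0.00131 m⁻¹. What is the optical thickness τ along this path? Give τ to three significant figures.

3.73

τ = β·L = 0.00131 × 2850 = 3.7335.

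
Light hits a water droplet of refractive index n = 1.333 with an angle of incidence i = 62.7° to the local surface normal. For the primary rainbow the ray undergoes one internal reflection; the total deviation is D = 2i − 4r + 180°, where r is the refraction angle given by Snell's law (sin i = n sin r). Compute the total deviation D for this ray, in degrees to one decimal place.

sin r = sin 62.7° / 1.333 = 0.8886/1.333 = 0.6666; r = 41.81°.
D = 2·62.7° − 4·41.81° + 180° = 125.40° − 167.23° + 180° = 138.17°.

138.2°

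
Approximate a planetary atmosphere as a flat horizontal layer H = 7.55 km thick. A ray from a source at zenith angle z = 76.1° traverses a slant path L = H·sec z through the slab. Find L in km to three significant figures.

31.4 km

sec z = 1/cos 76.1° = 4.1627.
L = 7.55 × 4.1627 = 31.428 km.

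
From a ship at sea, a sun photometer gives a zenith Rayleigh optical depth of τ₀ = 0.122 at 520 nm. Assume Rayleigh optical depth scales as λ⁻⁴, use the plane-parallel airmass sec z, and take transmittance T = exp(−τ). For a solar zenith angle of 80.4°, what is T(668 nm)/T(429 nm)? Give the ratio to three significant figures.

3.71

Airmass: sec 80.4° = 5.9963.
τ(668 nm) = 0.122 × (520/668)⁴ × 5.9963 = 0.122 × 0.3672 × 5.9963 = 0.2686.
τ(429 nm) = 0.122 × (520/429)⁴ × 5.9963 = 0.122 × 2.1587 × 5.9963 = 1.5792.
T(668)/T(429) = exp(τ_B − τ_A) = exp(1.3105) = 3.7082.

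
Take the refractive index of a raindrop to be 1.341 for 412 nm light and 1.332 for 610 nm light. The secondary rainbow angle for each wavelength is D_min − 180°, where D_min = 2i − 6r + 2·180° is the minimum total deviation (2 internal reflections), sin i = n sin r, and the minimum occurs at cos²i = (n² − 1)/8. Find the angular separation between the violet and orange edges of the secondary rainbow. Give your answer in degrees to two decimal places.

At 412 nm (n = 1.341): cos²i = 0.09979 → i = 71.586°, r = 45.034°, D_min = 232.966°, rainbow angle = 52.966°.
At 610 nm (n = 1.332): cos²i = 0.09678 → i = 71.875°, r = 45.520°, D_min = 230.628°, rainbow angle = 50.628°.
Angular width = |52.966° − 50.628°| = 2.337°.

2.34°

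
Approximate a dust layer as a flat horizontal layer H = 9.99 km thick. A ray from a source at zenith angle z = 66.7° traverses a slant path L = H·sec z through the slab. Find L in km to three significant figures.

sec z = 1/cos 66.7° = 2.5282.
L = 9.99 × 2.5282 = 25.256 km.

25.3 km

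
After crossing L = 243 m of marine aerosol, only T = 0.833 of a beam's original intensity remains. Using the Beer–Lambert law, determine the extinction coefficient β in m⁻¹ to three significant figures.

Beer–Lambert: T = exp(−βL) ⇒ β = −ln(T)/L = −ln(0.833)/243 = 0.1827/243 = 0.0007519 m⁻¹.

0.000752 m⁻¹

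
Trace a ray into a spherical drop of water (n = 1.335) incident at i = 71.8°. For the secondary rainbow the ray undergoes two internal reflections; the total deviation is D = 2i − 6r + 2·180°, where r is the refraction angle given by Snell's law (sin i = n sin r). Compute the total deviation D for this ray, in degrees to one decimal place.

231.4°

sin r = sin 71.8° / 1.335 = 0.9500/1.335 = 0.7116; r = 45.36°.
D = 2·71.8° − 6·45.36° + 2·180° = 143.60° − 272.19° + 360° = 231.41°.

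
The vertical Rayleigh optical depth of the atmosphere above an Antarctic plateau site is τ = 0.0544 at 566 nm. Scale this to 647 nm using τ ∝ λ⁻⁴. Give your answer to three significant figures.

τ(647 nm) = τ(566 nm) × (566/647)⁴ = 0.0544 × (0.8748)⁴ = 0.0544 × 0.5857 = 0.0319.

0.0319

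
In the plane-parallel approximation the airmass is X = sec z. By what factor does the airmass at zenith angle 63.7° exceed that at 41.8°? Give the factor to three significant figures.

1.68

X(63.7°)/X(41.8°) = sec 63.7° / sec 41.8° = cos 41.8° / cos 63.7° = 0.7455/0.4431 = 1.6825.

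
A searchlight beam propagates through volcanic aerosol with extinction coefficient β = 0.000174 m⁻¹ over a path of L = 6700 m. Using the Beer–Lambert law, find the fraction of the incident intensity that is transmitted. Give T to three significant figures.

τ = β·L = 0.000174 × 6700 = 1.1658.
T = exp(−1.1658) = 0.3117.

0.312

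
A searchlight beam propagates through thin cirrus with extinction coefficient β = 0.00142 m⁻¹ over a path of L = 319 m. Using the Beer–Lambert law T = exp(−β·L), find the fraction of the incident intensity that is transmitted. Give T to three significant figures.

τ = β·L = 0.00142 × 319 = 0.4530.
T = exp(−0.4530) = 0.6357.

0.636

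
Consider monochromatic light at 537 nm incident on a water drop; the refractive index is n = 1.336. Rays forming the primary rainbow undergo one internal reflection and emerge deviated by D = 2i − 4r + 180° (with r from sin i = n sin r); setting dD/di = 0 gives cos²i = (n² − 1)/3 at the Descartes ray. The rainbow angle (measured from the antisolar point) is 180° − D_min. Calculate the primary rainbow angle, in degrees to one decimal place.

cos²i = (1.78490 − 1)/3 = 0.26163; i = arccos(0.51150) = 59.236°.
sin r = sin 59.236°/1.336 = 0.64318; r = 40.029°.
D_min = 2·59.236° − 4·40.029° + 180° = 138.356°.
Rainbow angle = 180° − D_min = 41.644°.

41.6°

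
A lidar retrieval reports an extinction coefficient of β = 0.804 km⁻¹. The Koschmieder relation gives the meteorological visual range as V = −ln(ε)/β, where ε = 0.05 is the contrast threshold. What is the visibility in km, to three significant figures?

V = −ln(0.05) / 0.804 = 2.996 / 0.804 = 3.7260 km.

3.73 km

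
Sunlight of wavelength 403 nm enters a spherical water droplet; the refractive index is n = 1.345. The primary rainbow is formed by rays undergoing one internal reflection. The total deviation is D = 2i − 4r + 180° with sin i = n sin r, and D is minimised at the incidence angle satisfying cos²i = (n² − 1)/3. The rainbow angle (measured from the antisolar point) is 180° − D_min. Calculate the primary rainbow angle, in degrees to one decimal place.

40.4°

cos²i = (1.80902 − 1)/3 = 0.26967; i = arccos(0.51930) = 58.715°.
sin r = sin 58.715°/1.345 = 0.63538; r = 39.448°.
D_min = 2·58.715° − 4·39.448° + 180° = 139.635°.
Rainbow angle = 180° − D_min = 40.365°.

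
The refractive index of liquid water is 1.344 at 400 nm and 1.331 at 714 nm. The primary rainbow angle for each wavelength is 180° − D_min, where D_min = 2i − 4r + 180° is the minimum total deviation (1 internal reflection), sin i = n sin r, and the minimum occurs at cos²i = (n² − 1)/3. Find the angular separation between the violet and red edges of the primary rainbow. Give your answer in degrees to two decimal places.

At 400 nm (n = 1.344): cos²i = 0.26878 → i = 58.772°, r = 39.512°, D_min = 139.495°, rainbow angle = 40.505°.
At 714 nm (n = 1.331): cos²i = 0.25719 → i = 59.527°, r = 40.356°, D_min = 137.630°, rainbow angle = 42.370°.
Angular width = |40.505° − 42.370°| = 1.865°.

1.86°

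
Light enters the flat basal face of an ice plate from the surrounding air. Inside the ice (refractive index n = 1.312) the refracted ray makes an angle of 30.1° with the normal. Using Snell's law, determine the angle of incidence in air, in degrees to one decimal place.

41.1°

Snell: sin θ_i = n · sin θ_r = 1.312 × sin 30.1° = 1.312 × 0.5015 = 0.6580.
θ_i = arcsin(0.6580) = 41.15°.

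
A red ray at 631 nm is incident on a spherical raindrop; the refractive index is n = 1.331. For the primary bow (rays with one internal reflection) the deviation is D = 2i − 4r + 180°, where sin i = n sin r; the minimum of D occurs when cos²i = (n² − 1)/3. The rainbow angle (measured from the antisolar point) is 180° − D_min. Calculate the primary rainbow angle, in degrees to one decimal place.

cos²i = (1.77156 − 1)/3 = 0.25719; i = arccos(0.50714) = 59.527°.
sin r = sin 59.527°/1.331 = 0.64753; r = 40.356°.
D_min = 2·59.527° − 4·40.356° + 180° = 137.630°.
Rainbow angle = 180° − D_min = 42.370°.

42.4°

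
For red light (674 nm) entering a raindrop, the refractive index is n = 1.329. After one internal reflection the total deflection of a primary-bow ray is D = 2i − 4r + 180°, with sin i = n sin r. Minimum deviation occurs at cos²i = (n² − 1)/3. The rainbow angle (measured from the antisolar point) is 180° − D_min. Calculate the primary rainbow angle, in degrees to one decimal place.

cos²i = (1.76624 − 1)/3 = 0.25541; i = arccos(0.50538) = 59.643°.
sin r = sin 59.643°/1.329 = 0.64928; r = 40.487°.
D_min = 2·59.643° − 4·40.487° + 180° = 137.337°.
Rainbow angle = 180° − D_min = 42.663°.

42.7°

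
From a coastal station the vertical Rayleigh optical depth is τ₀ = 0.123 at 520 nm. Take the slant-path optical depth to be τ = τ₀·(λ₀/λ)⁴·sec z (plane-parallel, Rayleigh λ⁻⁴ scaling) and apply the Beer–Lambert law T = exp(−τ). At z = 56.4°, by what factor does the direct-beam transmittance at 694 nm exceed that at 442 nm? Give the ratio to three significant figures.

Airmass: sec 56.4° = 1.8070.
τ(694 nm) = 0.123 × (520/694)⁴ × 1.8070 = 0.123 × 0.3152 × 1.8070 = 0.0701.
τ(442 nm) = 0.123 × (520/442)⁴ × 1.8070 = 0.123 × 1.9157 × 1.8070 = 0.4258.
T(694)/T(442) = exp(τ_B − τ_A) = exp(0.3557) = 1.4272.

1.43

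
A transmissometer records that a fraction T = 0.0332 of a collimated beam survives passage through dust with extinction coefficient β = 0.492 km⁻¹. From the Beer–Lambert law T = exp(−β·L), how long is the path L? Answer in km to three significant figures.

Beer–Lambert: T = exp(−βL) ⇒ L = −ln(T)/β = −ln(0.0332)/0.492 = 3.4052/0.492 = 6.921 km.

6.92 km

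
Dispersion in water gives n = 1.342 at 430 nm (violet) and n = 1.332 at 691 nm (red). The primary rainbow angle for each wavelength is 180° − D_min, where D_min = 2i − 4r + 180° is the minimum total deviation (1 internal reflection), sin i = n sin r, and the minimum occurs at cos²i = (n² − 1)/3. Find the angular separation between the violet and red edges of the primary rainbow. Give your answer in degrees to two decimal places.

1.44°

At 430 nm (n = 1.342): cos²i = 0.26699 → i = 58.888°, r = 39.641°, D_min = 139.213°, rainbow angle = 40.787°.
At 691 nm (n = 1.332): cos²i = 0.25807 → i = 59.469°, r = 40.290°, D_min = 137.776°, rainbow angle = 42.224°.
Angular width = |40.787° − 42.224°| = 1.437°.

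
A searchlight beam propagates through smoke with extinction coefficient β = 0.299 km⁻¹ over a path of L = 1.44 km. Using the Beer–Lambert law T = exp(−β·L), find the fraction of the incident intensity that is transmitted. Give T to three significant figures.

0.650

τ = β·L = 0.299 × 1.44 = 0.4306.
T = exp(−0.4306) = 0.6501.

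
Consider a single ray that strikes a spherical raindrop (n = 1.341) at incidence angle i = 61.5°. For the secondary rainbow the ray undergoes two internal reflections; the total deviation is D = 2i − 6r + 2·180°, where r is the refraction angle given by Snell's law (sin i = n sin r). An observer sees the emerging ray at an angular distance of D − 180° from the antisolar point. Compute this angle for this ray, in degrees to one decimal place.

sin r = sin 61.5° / 1.341 = 0.8788/1.341 = 0.6553; r = 40.95°.
D = 2·61.5° − 6·40.95° + 2·180° = 123.00° − 245.67° + 360° = 237.33°.
Angle from antisolar point = D − 180° = 57.33°.

57.3°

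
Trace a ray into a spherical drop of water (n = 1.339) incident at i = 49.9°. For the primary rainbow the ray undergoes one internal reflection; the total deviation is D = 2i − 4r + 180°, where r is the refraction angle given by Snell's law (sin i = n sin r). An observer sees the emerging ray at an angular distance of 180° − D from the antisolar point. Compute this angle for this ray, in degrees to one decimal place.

sin r = sin 49.9° / 1.339 = 0.7649/1.339 = 0.5713; r = 34.84°.
D = 2·49.9° − 4·34.84° + 180° = 99.80° − 139.35° + 180° = 140.45°.
Angle from antisolar point = 180° − D = 39.55°.

39.6°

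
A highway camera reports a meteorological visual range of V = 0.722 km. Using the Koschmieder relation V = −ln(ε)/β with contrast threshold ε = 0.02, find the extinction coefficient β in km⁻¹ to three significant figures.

β = −ln(0.02) / V = 3.912 / 0.722 = 5.4183 km⁻¹.

5.42 km⁻¹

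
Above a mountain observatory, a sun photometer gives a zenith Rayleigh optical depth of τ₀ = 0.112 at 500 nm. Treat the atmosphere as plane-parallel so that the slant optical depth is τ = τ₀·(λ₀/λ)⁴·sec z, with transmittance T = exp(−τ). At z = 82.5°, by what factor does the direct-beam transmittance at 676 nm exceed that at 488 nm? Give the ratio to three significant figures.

1.99

Airmass: sec 82.5° = 7.6613.
τ(676 nm) = 0.112 × (500/676)⁴ × 7.6613 = 0.112 × 0.2993 × 7.6613 = 0.2568.
τ(488 nm) = 0.112 × (500/488)⁴ × 7.6613 = 0.112 × 1.1020 × 7.6613 = 0.9456.
T(676)/T(488) = exp(τ_B − τ_A) = exp(0.6888) = 1.9914.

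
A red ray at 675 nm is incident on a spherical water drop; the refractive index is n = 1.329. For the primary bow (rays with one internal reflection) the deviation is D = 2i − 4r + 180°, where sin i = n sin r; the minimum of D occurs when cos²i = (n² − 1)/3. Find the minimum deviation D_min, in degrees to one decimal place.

cos²i = (1.76624 − 1)/3 = 0.25541; i = arccos(0.50538) = 59.643°.
sin r = sin 59.643°/1.329 = 0.64928; r = 40.487°.
D_min = 2·59.643° − 4·40.487° + 180° = 137.337°.

137.3°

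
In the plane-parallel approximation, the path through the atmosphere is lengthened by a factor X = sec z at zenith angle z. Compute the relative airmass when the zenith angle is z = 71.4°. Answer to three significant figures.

X = sec z = 1/cos 71.4° = 1/0.3190 = 3.1352.

3.14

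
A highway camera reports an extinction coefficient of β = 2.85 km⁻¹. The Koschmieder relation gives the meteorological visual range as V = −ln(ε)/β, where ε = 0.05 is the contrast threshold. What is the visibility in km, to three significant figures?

1.05 km

V = −ln(0.05) / 2.85 = 2.996 / 2.85 = 1.0511 km.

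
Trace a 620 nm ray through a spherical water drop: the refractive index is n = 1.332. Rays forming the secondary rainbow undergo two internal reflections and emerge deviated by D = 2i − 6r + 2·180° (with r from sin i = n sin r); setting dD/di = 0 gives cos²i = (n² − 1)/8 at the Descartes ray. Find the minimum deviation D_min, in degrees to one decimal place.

cos²i = (1.77422 − 1)/8 = 0.09678; i = arccos(0.31109) = 71.875°.
sin r = sin 71.875°/1.332 = 0.71350; r = 45.520°.
D_min = 2·71.875° − 6·45.520° + 360° = 230.628°.

230.6°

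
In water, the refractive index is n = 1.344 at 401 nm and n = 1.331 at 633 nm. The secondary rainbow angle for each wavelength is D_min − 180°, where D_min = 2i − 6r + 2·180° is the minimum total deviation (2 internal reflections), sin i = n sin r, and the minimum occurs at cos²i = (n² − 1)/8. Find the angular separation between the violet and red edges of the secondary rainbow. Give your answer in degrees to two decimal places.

At 401 nm (n = 1.344): cos²i = 0.10079 → i = 71.490°, r = 44.874°, D_min = 233.733°, rainbow angle = 53.733°.
At 633 nm (n = 1.331): cos²i = 0.09645 → i = 71.907°, r = 45.575°, D_min = 230.365°, rainbow angle = 50.365°.
Angular width = |53.733° − 50.365°| = 3.368°.

3.37°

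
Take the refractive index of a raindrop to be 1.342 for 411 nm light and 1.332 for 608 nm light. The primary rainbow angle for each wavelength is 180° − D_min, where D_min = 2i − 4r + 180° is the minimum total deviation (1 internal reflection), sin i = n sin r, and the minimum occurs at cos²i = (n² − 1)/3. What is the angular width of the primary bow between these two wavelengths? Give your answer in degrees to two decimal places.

1.44°

At 411 nm (n = 1.342): cos²i = 0.26699 → i = 58.888°, r = 39.641°, D_min = 139.213°, rainbow angle = 40.787°.
At 608 nm (n = 1.332): cos²i = 0.25807 → i = 59.469°, r = 40.290°, D_min = 137.776°, rainbow angle = 42.224°.
Angular width = |40.787° − 42.224°| = 1.437°.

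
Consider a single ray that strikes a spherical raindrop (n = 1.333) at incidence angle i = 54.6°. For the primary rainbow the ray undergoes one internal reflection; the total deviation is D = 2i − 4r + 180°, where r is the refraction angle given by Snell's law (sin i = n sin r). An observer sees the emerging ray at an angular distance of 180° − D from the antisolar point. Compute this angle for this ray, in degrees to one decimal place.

sin r = sin 54.6° / 1.333 = 0.8151/1.333 = 0.6115; r = 37.70°.
D = 2·54.6° − 4·37.70° + 180° = 109.20° − 150.79° + 180° = 138.41°.
Angle from antisolar point = 180° − D = 41.59°.

41.6°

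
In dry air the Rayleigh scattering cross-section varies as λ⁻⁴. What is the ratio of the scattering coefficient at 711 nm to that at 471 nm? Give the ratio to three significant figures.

Rayleigh scattering ∝ λ⁻⁴, so the ratio of coefficients is the inverse fourth power of the wavelength ratio.
σ(711)/σ(471) = (471/711)⁴ = (0.6624)⁴ = 0.1926.

0.193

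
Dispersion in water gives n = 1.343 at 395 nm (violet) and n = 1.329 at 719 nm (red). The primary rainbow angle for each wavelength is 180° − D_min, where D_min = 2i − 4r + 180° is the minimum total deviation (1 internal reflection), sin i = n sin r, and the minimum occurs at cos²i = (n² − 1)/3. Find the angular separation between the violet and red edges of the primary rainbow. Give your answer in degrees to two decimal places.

At 395 nm (n = 1.343): cos²i = 0.26788 → i = 58.830°, r = 39.577°, D_min = 139.354°, rainbow angle = 40.646°.
At 719 nm (n = 1.329): cos²i = 0.25541 → i = 59.643°, r = 40.487°, D_min = 137.337°, rainbow angle = 42.663°.
Angular width = |40.646° − 42.663°| = 2.017°.

2.02°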